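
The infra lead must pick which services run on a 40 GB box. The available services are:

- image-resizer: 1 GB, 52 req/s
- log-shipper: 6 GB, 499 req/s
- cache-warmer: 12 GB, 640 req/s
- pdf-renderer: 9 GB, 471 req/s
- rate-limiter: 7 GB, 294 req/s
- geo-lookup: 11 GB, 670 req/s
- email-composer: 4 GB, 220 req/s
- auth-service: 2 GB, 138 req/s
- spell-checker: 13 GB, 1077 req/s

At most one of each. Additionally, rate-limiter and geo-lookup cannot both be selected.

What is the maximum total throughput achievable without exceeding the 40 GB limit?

Taking the top-ratio services first gives image-resizer + log-shipper + geo-lookup + email-composer + auth-service + spell-checker for 2656 (37 GB).
The 6 GB tied up in email-composer and auth-service is better spent on pdf-renderer — total rises to 2769 (40 GB).
No other feasible combination exceeds 2769.

2769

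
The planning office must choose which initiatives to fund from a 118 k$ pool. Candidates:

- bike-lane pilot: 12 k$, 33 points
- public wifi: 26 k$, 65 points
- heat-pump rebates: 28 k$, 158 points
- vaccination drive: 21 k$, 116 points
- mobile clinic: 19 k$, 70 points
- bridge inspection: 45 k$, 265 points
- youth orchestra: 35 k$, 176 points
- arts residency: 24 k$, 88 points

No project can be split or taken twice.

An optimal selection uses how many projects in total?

The maximum projected impact within 118 k$ is 627.
One optimal bundle: heat-pump rebates + vaccination drive + bridge inspection + arts residency (118 k$).
Any selection reaching 627 contains exactly 4 projects.

4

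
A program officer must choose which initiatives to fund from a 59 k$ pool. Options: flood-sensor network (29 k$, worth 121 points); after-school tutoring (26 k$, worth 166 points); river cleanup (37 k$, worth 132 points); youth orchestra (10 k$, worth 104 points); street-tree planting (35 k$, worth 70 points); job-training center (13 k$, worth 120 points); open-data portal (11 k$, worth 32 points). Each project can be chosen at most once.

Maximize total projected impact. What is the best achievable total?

390

Best packing: after-school tutoring + youth orchestra + job-training center — 49 k$, 390 total.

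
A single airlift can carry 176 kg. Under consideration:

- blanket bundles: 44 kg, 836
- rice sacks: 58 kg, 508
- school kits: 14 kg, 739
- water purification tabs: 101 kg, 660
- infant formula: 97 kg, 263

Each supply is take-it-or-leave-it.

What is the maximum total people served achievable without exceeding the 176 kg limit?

Taking the top-ratio supplies first gives blanket bundles + rice sacks + school kits for 2083 (116 kg).
The 58 kg tied up in rice sacks is better spent on water purification tabs — total rises to 2235 (159 kg).

2235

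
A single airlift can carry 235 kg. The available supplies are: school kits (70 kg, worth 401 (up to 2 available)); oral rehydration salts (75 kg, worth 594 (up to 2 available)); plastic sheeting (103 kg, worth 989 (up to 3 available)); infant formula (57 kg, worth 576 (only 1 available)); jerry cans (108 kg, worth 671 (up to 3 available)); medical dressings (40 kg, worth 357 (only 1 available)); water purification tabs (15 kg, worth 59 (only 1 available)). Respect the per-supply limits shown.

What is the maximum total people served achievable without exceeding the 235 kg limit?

2159

The ratio heuristic lands on plastic sheeting + infant formula + medical dressings + water purification tabs (1981) but leaves 20 kg idle.
Replace medical dressings and water purification tabs with oral rehydration salts: the trade gains 178 net, giving 2159 at 235 kg.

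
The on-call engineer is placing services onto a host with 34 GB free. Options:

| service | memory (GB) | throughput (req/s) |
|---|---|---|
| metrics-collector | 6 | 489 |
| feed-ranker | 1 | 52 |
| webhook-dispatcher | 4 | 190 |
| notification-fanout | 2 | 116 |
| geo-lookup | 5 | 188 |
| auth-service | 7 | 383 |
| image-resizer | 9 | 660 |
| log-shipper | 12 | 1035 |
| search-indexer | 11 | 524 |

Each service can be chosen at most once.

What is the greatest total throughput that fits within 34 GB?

2567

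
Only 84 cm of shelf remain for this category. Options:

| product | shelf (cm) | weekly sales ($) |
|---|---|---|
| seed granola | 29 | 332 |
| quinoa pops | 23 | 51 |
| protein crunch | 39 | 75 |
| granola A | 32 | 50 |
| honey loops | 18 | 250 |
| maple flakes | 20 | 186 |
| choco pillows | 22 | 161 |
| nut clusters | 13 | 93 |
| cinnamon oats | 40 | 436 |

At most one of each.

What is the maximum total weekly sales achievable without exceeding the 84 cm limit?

Greedy by ratio would take seed granola + honey loops + maple flakes + nut clusters: 80 cm used, total 861.
Replace seed granola and nut clusters with cinnamon oats: the trade gains 11 net, giving 872 at 78 cm.
No other feasible combination exceeds 872.

872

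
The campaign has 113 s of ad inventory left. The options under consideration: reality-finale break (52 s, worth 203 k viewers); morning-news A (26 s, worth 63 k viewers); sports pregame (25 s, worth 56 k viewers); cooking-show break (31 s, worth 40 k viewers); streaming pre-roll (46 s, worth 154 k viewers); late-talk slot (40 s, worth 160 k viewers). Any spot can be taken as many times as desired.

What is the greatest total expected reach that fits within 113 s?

406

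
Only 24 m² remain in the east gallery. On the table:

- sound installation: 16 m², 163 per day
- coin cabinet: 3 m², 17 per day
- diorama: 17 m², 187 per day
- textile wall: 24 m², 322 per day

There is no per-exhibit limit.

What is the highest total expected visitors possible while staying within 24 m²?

322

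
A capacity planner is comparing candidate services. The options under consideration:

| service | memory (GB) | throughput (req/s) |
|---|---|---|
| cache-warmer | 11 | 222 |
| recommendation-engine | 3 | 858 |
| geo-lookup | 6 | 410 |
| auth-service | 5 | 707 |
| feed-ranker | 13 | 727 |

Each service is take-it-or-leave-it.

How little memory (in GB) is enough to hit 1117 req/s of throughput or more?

8

Need the lightest bundle worth ≥ 1117.
recommendation-engine + auth-service: 1565 throughput at 8 GB.
No combination under 8 GB hits 1117.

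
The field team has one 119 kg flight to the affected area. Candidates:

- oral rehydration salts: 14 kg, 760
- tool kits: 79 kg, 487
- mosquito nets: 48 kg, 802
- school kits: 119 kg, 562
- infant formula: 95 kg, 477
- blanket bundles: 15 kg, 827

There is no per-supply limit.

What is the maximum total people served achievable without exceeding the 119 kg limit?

Density check — blanket bundles 55.13, oral rehydration salts 54.29, mosquito nets 16.71, tool kits 6.16 are the best per kg.
Oral rehydration salts + 7×blanket bundles uses 119 of the 119 kg and totals 6549.
No other feasible combination exceeds 6549.

6549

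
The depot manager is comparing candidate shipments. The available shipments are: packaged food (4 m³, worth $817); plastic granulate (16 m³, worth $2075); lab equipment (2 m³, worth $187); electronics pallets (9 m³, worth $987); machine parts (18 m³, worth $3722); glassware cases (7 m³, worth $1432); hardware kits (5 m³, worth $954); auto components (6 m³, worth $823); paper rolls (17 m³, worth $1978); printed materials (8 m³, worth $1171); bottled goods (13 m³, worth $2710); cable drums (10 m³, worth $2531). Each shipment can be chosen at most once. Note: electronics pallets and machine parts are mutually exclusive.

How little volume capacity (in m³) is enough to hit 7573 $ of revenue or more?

Need the lightest bundle worth ≥ 7573.
Taking machine parts + glassware cases + cable drums gives 7685 (≥ 7573) for 35 m³.
No combination under 35 m³ hits 7573.

35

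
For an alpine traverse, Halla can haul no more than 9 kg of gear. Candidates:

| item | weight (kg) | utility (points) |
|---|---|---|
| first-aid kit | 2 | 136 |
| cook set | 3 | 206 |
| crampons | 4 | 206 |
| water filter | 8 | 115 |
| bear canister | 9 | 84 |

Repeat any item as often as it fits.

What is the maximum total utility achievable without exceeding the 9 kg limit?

3×cook set uses 9 of the 9 kg and totals 618.
Nothing else within 9 kg beats 618.

618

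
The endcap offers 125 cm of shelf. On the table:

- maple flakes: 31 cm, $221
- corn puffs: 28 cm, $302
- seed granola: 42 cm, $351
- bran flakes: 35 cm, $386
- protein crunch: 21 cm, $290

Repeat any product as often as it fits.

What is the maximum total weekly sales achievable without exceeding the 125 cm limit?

1546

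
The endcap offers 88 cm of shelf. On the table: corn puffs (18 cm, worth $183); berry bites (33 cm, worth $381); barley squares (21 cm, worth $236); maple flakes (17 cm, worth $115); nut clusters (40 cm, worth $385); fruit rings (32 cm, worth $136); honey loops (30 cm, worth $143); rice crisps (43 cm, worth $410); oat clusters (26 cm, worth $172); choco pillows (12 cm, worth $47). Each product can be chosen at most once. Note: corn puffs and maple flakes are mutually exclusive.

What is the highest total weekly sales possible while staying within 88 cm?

847

The ratio ordering already packs tightly: corn puffs + berry bites + barley squares + choco pillows, 84 cm, 847.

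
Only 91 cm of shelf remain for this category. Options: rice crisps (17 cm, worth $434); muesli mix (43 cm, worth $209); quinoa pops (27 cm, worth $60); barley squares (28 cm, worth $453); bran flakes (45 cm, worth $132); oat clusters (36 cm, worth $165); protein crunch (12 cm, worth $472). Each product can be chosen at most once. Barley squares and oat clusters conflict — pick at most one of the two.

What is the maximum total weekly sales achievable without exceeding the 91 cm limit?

Ranking by ratio (weekly sales/cm): protein crunch 39.33, rice crisps 25.53, barley squares 16.18, muesli mix 4.86.
Best packing: rice crisps + quinoa pops + barley squares + protein crunch — 84 cm, 1419 total.
Next best is rice crisps + barley squares + protein crunch at 1359 (57 cm) — short by 60.

1419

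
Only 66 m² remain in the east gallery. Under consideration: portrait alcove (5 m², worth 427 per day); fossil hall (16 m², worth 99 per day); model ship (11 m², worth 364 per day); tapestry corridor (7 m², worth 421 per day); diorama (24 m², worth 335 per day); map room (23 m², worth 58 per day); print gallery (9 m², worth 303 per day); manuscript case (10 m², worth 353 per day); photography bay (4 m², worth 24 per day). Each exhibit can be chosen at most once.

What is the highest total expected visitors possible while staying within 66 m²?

Portrait alcove + model ship + tapestry corridor + diorama + print gallery + manuscript case uses 66 of the 66 m² and totals 2203.

2203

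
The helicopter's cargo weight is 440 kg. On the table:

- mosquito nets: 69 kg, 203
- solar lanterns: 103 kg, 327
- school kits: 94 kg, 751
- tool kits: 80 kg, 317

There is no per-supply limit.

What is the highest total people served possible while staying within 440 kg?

3004

Density check — school kits 7.99, tool kits 3.96, solar lanterns 3.17, mosquito nets 2.94 are the best per kg.
The ratio ordering already packs tightly: 4×school kits, 376 kg, 3004.
The spare 64 kg is too small for any remaining supply, and no exchange beats 3004.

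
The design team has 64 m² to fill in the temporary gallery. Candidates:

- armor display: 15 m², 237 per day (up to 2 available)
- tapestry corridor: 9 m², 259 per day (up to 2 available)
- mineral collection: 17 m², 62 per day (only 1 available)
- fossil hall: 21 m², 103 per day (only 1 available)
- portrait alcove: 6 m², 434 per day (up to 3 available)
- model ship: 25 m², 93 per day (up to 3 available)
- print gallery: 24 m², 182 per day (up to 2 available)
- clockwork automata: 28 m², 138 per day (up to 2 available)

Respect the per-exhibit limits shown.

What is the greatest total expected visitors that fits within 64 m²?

2057

Density check — portrait alcove 72.33, tapestry corridor 28.78, armor display 15.80, print gallery 7.58 are the best per m².
Armor display + 2×tapestry corridor + 3×portrait alcove uses 51 of the 64 m² and totals 2057.
Every other selection either busts 64 m² or exceeds an availability limit or fails to beat 2057.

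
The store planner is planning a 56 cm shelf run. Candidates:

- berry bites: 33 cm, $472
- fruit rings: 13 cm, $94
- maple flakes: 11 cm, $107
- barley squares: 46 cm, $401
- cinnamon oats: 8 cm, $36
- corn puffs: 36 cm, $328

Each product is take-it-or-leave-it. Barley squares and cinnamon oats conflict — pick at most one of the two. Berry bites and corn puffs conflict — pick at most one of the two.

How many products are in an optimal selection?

The maximum weekly sales within 56 cm is 615.
For example berry bites + maple flakes + cinnamon oats achieves it, using 52 cm.
All optima have 3 products.

3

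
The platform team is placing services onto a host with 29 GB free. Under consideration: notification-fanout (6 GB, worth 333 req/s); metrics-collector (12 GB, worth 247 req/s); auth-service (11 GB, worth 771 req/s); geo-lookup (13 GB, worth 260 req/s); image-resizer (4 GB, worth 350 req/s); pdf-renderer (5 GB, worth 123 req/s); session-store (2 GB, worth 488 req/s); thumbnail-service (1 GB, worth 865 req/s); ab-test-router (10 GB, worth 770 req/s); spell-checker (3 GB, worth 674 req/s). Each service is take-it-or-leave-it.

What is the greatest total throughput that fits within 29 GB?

A density-first pass picks notification-fanout + image-resizer + session-store + thumbnail-service + ab-test-router + spell-checker — 3480 at 26 GB.
The 10 GB tied up in notification-fanout and image-resizer is better spent on auth-service — total rises to 3568 (27 GB).

3568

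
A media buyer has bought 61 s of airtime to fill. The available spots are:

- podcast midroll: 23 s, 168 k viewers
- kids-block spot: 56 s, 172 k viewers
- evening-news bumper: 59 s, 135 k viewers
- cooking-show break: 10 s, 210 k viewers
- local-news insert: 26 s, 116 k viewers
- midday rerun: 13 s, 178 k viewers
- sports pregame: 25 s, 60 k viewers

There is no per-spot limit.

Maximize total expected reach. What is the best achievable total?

Ranking by ratio (expected reach/s): cooking-show break 21.00, midday rerun 13.69, podcast midroll 7.30, local-news insert 4.46.
6×cooking-show break uses 60 of the 61 s and totals 1260.
That's the maximum — no swap from here does better than 1260.

1260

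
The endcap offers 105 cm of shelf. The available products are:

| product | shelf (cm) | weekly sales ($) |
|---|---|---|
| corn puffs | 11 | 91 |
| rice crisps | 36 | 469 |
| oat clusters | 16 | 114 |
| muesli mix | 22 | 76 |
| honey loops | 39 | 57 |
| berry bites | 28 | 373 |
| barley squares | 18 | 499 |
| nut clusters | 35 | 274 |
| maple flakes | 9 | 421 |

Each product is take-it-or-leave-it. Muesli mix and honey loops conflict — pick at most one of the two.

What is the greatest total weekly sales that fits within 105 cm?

Corn puffs + rice crisps + berry bites + barley squares + maple flakes uses 102 of the 105 cm and totals 1853.
Next best is rice crisps + berry bites + barley squares + maple flakes at 1762 (91 cm) — short by 91.

1853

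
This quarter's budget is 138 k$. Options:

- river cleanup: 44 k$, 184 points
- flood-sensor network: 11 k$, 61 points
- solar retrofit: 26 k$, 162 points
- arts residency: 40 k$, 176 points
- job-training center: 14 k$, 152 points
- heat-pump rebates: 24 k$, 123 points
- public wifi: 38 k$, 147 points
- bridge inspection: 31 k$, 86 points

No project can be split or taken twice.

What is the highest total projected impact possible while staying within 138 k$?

Ranking by ratio (projected impact/k$): job-training center 10.86, solar retrofit 6.23, flood-sensor network 5.55, heat-pump rebates 5.12.
The ratio heuristic lands on flood-sensor network + solar retrofit + arts residency + job-training center + heat-pump rebates (674) but leaves 23 k$ idle.
Replace heat-pump rebates with river cleanup: the trade gains 61 net, giving 735 at 135 k$.

735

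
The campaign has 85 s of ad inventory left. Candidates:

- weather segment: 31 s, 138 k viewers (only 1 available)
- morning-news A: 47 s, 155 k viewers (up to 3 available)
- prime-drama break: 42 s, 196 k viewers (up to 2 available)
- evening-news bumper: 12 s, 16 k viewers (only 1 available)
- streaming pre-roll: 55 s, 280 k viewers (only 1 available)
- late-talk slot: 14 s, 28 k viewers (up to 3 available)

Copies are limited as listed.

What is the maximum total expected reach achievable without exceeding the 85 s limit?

The ratio heuristic lands on streaming pre-roll + 2×late-talk slot (336) but leaves 2 s idle.
Dropping streaming pre-roll and 2×late-talk slot frees 83 s; slotting in 2×prime-drama break (84 s) lifts the total to 392 at 84 s.

392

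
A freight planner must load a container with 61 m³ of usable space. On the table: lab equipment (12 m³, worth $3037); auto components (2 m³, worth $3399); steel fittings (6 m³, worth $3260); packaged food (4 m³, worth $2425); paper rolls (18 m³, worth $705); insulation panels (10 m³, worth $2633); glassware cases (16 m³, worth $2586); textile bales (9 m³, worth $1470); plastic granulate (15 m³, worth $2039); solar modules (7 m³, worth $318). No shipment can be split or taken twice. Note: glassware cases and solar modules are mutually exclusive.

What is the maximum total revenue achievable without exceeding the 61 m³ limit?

18810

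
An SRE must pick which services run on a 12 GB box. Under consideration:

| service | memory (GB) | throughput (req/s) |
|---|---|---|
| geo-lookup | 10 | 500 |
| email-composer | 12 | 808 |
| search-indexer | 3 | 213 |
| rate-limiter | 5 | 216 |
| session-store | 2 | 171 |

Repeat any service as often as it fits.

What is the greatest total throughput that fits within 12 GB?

Ranking by ratio (throughput/GB): session-store 85.50, search-indexer 71.00, email-composer 67.33.
Taking 6×session-store: 12 GB used, 1026 in throughput.
Nothing else within 12 GB beats 1026.

1026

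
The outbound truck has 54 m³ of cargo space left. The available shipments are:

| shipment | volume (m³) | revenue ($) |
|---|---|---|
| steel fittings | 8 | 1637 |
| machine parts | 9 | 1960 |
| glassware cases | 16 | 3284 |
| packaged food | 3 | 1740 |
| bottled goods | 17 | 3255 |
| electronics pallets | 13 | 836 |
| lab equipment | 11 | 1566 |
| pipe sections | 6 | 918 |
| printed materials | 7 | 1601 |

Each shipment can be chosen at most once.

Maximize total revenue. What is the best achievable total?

11876

Ranking by ratio (revenue/m³): packaged food 580.00, printed materials 228.71, machine parts 217.78.
The ratio heuristic lands on steel fittings + machine parts + glassware cases + packaged food + pipe sections + printed materials (11140) but leaves 5 m³ idle.
Replace pipe sections and printed materials with bottled goods: the trade gains 736 net, giving 11876 at 53 m³.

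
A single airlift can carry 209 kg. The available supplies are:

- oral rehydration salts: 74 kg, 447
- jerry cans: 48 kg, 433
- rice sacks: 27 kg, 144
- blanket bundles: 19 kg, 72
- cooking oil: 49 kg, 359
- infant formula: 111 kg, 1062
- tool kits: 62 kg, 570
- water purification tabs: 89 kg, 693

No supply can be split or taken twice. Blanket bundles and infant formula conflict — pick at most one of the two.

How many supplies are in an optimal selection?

3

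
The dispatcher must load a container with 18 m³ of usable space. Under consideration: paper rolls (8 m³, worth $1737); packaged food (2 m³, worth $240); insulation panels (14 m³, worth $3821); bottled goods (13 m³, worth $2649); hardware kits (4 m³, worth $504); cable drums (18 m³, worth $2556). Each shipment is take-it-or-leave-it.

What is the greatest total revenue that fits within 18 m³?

Insulation panels + hardware kits uses 18 of the 18 m³ and totals 4325.
That's the maximum — no swap from here does better than 4325.

4325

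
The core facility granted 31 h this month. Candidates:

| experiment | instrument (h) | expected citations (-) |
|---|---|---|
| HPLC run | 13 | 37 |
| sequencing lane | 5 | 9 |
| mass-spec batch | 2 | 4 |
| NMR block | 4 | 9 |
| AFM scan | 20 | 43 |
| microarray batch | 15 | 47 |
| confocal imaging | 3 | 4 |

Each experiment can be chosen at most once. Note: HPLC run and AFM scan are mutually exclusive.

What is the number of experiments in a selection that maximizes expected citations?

3

Best achievable expected citations is 88.
One optimal bundle: HPLC run + mass-spec batch + microarray batch (30 h).
All optima have 3 experiments.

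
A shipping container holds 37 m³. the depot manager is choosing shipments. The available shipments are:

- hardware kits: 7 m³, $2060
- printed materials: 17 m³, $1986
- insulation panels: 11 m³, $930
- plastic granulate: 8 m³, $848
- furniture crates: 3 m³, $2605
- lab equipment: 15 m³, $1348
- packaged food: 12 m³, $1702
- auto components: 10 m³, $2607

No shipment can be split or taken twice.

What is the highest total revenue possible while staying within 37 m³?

Greedy by ratio would take hardware kits + furniture crates + packaged food + auto components: 32 m³ used, total 8974.
The 12 m³ tied up in packaged food is better spent on printed materials — total rises to 9258 (37 m³).
An exhaustive check of the 256 subsets confirms 9258.

9258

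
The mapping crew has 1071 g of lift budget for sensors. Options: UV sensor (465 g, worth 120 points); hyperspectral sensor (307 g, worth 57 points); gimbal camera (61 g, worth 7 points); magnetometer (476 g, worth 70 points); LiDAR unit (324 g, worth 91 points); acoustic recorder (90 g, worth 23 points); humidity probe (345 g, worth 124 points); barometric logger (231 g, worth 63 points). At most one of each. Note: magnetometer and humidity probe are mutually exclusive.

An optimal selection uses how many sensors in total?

Optimal total is 308.
For example gimbal camera + LiDAR unit + acoustic recorder + humidity probe + barometric logger achieves it, using 1051 g.
Any selection reaching 308 contains exactly 5 sensors.

5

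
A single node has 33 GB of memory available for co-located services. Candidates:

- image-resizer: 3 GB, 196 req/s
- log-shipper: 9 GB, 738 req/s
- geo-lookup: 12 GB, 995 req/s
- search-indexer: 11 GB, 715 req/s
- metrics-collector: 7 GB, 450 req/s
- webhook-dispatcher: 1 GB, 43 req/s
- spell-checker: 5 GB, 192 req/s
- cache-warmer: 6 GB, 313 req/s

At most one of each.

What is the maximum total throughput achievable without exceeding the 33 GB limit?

2491

Ranking by ratio (throughput/GB): geo-lookup 82.92, log-shipper 82.00, image-resizer 65.33.
Greedy by ratio would take image-resizer + log-shipper + geo-lookup + metrics-collector + webhook-dispatcher: 32 GB used, total 2422.
Replace image-resizer and metrics-collector with search-indexer: the trade gains 69 net, giving 2491 at 33 GB.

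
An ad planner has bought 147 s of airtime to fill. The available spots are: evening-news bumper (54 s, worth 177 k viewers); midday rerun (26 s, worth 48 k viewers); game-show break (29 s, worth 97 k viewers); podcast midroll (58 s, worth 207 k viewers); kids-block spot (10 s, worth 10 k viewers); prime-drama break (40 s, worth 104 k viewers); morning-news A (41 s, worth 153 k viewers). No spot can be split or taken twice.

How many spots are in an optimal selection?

Best achievable expected reach is 481.
One optimal bundle: evening-news bumper + game-show break + podcast midroll (141 s).
Every optimal selection uses 3 spots.

3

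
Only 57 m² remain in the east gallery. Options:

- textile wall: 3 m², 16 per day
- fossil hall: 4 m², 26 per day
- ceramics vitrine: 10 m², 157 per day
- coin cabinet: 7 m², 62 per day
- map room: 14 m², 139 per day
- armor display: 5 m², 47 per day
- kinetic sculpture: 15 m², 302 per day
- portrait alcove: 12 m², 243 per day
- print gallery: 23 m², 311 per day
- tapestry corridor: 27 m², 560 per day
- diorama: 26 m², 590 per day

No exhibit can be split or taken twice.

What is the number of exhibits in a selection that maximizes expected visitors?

3

Optimal total is 1176.
One optimal bundle: fossil hall + tapestry corridor + diorama (57 m²).
Any selection reaching 1176 contains exactly 3 exhibits.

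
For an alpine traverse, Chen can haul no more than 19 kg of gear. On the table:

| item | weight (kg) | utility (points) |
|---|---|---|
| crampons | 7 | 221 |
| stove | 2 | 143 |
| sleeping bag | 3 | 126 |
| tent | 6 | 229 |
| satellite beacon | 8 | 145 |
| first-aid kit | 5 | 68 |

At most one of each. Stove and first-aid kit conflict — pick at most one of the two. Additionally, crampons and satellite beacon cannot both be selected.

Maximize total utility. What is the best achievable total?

Taking crampons + stove + sleeping bag + tent: 18 kg used, 719 in utility.
The closest alternative, stove + sleeping bag + tent + satellite beacon, reaches only 643.

719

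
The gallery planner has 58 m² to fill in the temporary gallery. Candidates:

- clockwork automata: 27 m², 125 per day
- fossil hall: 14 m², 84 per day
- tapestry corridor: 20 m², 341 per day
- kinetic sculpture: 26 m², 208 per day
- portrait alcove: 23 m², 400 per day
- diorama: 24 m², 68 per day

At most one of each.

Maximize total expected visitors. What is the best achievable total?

Best packing: fossil hall + tapestry corridor + portrait alcove — 57 m², 825 total.
Runner-up tapestry corridor + portrait alcove tops out at 741.

825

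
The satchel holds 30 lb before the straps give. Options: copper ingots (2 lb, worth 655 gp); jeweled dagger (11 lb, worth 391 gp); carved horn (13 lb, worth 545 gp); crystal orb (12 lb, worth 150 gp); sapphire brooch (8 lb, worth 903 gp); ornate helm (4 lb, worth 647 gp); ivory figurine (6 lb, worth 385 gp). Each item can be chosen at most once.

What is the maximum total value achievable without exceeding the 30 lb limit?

2750

Density check — copper ingots 327.50, ornate helm 161.75, sapphire brooch 112.88, ivory figurine 64.17 are the best per lb.
Taking the top-ratio items first gives copper ingots + sapphire brooch + ornate helm + ivory figurine for 2590 (20 lb).
Replace ivory figurine with carved horn: the trade gains 160 net, giving 2750 at 27 lb.
No other feasible combination exceeds 2750.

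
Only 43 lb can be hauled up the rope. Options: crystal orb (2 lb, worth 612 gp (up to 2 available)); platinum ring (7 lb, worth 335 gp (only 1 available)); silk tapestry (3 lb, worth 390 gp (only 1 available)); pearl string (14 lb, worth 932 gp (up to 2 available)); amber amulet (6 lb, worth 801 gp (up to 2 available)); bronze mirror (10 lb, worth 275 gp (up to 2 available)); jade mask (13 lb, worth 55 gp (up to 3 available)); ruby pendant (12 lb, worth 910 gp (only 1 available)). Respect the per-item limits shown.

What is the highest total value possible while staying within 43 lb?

The ratio heuristic lands on 2×crystal orb + platinum ring + silk tapestry + 2×amber amulet + ruby pendant (4461) but leaves 5 lb idle.
Replace platinum ring and silk tapestry with pearl string: the trade gains 207 net, giving 4668 at 42 lb.
No other feasible combination exceeds 4668.

4668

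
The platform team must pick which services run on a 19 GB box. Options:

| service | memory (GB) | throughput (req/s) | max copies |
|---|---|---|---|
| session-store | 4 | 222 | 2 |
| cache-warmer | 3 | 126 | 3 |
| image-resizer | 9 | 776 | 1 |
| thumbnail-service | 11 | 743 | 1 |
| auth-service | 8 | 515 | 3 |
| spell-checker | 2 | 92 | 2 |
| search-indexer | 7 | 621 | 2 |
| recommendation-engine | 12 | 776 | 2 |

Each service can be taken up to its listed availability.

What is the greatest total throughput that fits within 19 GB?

Taking the top-ratio services first gives session-store + 2×search-indexer for 1464 (18 GB).
The 11 GB tied up in session-store and search-indexer is better spent on cache-warmer + image-resizer — total rises to 1523 (19 GB).

1523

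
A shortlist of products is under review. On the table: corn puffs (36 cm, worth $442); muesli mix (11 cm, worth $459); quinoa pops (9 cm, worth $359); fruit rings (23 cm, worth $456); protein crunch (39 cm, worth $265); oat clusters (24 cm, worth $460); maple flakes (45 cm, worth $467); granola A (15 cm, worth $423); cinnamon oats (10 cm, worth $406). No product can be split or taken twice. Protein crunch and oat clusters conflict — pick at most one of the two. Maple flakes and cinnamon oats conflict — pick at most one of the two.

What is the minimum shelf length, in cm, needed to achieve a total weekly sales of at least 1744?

59

Look for the lowest-shelf combination reaching 1744.
muesli mix + fruit rings + granola A + cinnamon oats reaches 1744 using 59 cm.
Any bundle with less than 59 cm falls short of 1744.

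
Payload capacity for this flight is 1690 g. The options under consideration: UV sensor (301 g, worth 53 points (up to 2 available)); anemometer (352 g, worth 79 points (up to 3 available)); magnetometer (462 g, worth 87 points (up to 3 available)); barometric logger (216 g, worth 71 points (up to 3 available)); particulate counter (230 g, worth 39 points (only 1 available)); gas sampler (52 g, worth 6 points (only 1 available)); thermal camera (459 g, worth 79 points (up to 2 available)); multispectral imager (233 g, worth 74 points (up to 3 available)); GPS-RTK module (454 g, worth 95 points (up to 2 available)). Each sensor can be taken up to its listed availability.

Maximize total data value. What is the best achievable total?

488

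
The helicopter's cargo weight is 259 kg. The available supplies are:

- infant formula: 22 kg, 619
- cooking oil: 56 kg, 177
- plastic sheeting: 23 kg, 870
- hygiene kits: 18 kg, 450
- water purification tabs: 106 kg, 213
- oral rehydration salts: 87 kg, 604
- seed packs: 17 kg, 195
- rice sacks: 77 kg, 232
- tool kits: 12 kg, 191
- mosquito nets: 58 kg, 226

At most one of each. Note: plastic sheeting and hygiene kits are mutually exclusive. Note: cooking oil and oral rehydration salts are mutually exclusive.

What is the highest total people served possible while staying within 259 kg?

Best packing: infant formula + plastic sheeting + oral rehydration salts + seed packs + rice sacks + tool kits — 238 kg, 2711 total.
That's the maximum — no feasible swap from here does better than 2711.

2711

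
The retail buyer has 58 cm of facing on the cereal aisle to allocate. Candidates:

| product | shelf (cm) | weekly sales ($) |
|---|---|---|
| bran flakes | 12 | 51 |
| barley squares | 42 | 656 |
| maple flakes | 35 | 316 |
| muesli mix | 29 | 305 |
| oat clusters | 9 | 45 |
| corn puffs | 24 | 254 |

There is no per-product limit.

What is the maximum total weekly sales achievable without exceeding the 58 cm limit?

Filling by ratio: barley squares + oat clusters for 701, with 7 cm left unused.
The 9 cm tied up in oat clusters is better spent on bran flakes — total rises to 707 (54 cm).

707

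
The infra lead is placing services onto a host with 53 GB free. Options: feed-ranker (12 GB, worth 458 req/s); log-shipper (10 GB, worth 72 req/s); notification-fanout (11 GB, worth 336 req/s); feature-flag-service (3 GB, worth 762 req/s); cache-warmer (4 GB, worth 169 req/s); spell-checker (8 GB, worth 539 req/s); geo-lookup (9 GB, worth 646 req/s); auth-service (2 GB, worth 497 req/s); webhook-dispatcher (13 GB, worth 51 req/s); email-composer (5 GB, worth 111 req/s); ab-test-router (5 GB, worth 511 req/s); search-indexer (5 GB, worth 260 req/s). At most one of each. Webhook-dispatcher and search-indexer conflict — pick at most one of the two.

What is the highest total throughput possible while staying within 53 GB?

By throughput per GB: feature-flag-service 254.00, auth-service 248.50, ab-test-router 102.20, geo-lookup 71.78 lead.
Taking feed-ranker + feature-flag-service + cache-warmer + spell-checker + geo-lookup + auth-service + email-composer + ab-test-router + search-indexer: 53 GB used, 3953 in throughput.
Every other selection either busts 53 GB or breaks a pairing rule or fails to beat 3953.

3953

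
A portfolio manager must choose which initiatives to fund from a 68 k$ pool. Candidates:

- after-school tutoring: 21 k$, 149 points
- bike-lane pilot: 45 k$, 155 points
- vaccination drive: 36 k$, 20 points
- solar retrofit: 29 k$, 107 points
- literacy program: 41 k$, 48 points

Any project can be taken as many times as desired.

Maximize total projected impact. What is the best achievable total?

Best packing: 3×after-school tutoring — 63 k$, 447 total.
Every other selection either busts 68 k$ or fails to beat 447.

447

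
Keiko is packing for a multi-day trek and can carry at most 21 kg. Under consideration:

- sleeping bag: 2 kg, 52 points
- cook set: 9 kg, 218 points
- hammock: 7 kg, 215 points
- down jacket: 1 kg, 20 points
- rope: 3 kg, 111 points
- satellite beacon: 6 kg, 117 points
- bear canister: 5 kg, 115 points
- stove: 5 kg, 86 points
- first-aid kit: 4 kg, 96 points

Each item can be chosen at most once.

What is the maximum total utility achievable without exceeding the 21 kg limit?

596

By utility per kg: rope 37.00, hammock 30.71, sleeping bag 26.00, cook set 24.22 lead.
Taking sleeping bag + cook set + hammock + rope: 21 kg used, 596 in utility.
No other feasible combination exceeds 596.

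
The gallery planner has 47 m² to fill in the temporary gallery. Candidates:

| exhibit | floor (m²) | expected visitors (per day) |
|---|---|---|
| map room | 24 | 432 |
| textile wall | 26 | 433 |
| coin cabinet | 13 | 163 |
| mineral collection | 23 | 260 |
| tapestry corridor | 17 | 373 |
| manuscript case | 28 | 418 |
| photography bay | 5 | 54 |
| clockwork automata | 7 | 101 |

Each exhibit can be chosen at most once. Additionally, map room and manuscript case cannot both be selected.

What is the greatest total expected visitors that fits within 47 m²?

859

Ranking by ratio (expected visitors/m²): tapestry corridor 21.94, map room 18.00, textile wall 16.65, manuscript case 14.93.
The ratio ordering already packs tightly: map room + tapestry corridor + photography bay, 46 m², 859.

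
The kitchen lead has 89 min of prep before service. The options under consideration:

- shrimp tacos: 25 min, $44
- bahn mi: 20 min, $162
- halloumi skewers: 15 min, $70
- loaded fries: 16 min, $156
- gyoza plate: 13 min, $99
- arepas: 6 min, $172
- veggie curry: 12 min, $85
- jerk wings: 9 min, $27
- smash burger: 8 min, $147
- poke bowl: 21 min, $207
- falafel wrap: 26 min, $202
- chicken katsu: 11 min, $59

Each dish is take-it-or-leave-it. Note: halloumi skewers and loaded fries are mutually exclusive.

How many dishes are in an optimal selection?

6

Optimal total is 969.
One optimal bundle: loaded fries + arepas + veggie curry + smash burger + poke bowl + falafel wrap (89 min).
Every optimal selection uses 6 dishes.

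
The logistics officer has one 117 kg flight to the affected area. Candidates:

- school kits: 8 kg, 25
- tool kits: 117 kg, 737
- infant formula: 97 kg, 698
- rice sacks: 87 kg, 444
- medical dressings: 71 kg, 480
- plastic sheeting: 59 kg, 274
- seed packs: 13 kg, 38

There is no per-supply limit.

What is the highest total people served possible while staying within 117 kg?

Ranking by ratio (people served/kg): infant formula 7.20, medical dressings 6.76, tool kits 6.30, rice sacks 5.10.
2×school kits + infant formula uses 113 of the 117 kg and totals 748.
Nothing else within 117 kg beats 748.

748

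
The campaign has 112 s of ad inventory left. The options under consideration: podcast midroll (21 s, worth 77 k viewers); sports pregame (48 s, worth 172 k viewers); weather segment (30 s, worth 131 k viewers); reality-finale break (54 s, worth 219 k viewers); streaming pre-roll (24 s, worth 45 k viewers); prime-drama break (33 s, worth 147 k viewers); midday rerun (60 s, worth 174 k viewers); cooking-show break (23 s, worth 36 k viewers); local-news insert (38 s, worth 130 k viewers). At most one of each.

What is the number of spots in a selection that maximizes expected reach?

3

Best achievable expected reach is 450.
One optimal bundle: sports pregame + weather segment + prime-drama break (111 s).
Every optimal selection uses 3 spots.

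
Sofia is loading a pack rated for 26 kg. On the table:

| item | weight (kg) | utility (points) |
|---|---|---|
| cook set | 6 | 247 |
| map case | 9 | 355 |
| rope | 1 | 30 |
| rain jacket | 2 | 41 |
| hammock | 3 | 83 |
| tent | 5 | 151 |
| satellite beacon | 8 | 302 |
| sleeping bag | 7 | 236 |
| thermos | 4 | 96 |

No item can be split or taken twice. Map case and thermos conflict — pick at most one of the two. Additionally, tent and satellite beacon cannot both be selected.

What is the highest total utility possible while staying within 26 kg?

987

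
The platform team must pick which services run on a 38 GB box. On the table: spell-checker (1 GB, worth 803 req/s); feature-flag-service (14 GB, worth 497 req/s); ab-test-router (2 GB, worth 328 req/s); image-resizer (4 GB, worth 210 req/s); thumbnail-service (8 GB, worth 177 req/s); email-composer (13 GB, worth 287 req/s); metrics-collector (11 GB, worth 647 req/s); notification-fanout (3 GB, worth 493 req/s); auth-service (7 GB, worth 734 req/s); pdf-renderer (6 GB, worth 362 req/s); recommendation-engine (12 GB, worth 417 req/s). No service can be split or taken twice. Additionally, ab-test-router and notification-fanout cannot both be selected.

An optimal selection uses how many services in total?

Optimal total is 3304.
For example spell-checker + image-resizer + metrics-collector + notification-fanout + auth-service + recommendation-engine achieves it, using 38 GB.
Every optimal selection uses 6 services.

6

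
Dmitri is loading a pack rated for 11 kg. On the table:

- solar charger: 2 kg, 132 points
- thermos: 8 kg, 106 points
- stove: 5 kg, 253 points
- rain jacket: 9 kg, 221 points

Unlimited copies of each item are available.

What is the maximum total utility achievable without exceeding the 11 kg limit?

By utility per kg: solar charger 66.00, stove 50.60, rain jacket 24.56, thermos 13.25 lead.
5×solar charger uses 10 of the 11 kg and totals 660.

660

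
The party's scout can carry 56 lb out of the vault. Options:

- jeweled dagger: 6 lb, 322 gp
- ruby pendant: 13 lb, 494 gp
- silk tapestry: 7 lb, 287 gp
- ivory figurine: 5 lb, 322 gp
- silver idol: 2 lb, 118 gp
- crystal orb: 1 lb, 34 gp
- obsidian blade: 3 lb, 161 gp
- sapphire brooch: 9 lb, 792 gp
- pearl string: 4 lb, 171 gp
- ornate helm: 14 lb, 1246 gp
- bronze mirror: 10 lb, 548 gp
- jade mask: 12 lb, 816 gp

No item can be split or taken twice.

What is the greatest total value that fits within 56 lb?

A density-first pass picks ivory figurine + silver idol + crystal orb + obsidian blade + sapphire brooch + ornate helm + bronze mirror + jade mask — 4037 at 56 lb.
Replace silver idol and crystal orb and obsidian blade with jeweled dagger: the trade gains 9 net, giving 4046 at 56 lb.
An exhaustive check of the 4096 subsets confirms 4046.

4046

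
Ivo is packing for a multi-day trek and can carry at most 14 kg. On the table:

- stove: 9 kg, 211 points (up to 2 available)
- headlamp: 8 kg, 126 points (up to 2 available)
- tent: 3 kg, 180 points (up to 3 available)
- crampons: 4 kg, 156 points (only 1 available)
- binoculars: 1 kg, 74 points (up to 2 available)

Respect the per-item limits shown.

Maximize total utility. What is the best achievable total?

770

By utility per kg: binoculars 74.00, tent 60.00, crampons 39.00, stove 23.44 lead.
Filling by ratio: 3×tent + 2×binoculars for 688, with 3 kg left unused.
The 1 kg tied up in binoculars is better spent on crampons — total rises to 770 (14 kg).
That's the maximum — no swap from here does better than 770.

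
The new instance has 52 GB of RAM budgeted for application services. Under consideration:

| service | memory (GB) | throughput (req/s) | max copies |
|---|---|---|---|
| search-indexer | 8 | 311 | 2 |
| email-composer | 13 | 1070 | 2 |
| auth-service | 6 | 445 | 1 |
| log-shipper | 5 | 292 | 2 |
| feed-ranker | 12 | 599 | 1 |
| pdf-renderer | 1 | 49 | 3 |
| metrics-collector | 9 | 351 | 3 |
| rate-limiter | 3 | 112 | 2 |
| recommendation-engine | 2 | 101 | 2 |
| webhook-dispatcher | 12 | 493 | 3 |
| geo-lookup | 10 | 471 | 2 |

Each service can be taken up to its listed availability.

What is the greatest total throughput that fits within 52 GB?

3640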